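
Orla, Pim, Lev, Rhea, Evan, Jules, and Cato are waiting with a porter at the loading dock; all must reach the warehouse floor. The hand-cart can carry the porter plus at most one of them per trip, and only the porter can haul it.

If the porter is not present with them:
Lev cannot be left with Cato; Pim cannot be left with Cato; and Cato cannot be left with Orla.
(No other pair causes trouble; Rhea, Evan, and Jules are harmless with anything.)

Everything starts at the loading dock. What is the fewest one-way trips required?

impossible

Following every safe sequence of crossings from the start, the most of the 7 that can be at the warehouse floor as the hand-cart arrives there on crossings 1, 3, 5, 7, 9 is 1, 2, 3, 4, 5 respectively; the best ever achieved is 5 of 7.
From crossing 11 on, no configuration arises that was not already reachable earlier: only 72 distinct safe configurations (who is on which side, and where the hand-cart is) can ever be reached, none of them has everyone across, and every continuation just revisits them. So no valid plan exists.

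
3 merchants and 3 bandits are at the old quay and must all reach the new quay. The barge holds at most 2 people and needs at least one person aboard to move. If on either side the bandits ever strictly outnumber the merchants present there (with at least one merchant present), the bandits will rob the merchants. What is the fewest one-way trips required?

11

Counting alone: each trip to the new quay takes at most 2 across and each return brings at least 1 back, so after t trips out (and t−1 returns) at most 2t − (t−1) of the 6 are across; that first reaches 6 at t = 5, so at least 9 crossings are needed.
The safety rule pushes this higher. Following every safe sequence of crossings, the most of the 6 that can be at the new quay as the barge arrives there on crossing 9 is 5 — never all 6.
So no plan with fewer than 11 crossings exists, and this one achieves 11:
1. 2 bandits → the new quay.  (the old quay: 3M 1B; the new quay: 0M 2B)
2. 1 bandit ← the old quay.  (the old quay: 3M 2B; the new quay: 0M 1B)
3. 2 bandits → the new quay.  (the old quay: 3M 0B; the new quay: 0M 3B)
4. 1 bandit ← the old quay.  (the old quay: 3M 1B; the new quay: 0M 2B)
5. 2 merchants → the new quay.  (the old quay: 1M 1B; the new quay: 2M 2B)
6. 1 merchant and 1 bandit ← the old quay.  (the old quay: 2M 2B; the new quay: 1M 1B)
7. 2 merchants → the new quay.  (the old quay: 0M 2B; the new quay: 3M 1B)
8. 1 bandit ← the old quay.  (the old quay: 0M 3B; the new quay: 3M 0B)
9. 2 bandits → the new quay.  (the old quay: 0M 1B; the new quay: 3M 2B)
10. 1 bandit ← the old quay.  (the old quay: 0M 2B; the new quay: 3M 1B)
11. 2 bandits → the new quay.  (the old quay: 0M 0B; the new quay: 3M 3B)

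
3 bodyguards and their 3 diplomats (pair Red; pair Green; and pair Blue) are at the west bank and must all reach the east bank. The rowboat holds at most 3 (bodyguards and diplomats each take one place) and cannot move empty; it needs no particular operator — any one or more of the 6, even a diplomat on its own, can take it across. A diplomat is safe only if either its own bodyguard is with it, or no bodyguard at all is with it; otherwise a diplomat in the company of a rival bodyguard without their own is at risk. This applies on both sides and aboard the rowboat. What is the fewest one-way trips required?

Counting alone: each trip to the east bank takes at most 3 across and each return brings at least 1 back, so after t trips out (and t−1 returns) at most 3t − (t−1) of the 6 are across; that first reaches 6 at t = 3, so at least 5 crossings are needed.
The plan below uses exactly 5 crossings, so it is optimal:
1. bodyguard Red and diplomat Red cross → the east bank.
2. bodyguard Red crosses ← the west bank.
3. bodyguard Blue, bodyguard Green, and bodyguard Red cross → the east bank.
4. diplomat Red crosses ← the west bank.
5. diplomat Blue, diplomat Green, and diplomat Red cross → the east bank.

5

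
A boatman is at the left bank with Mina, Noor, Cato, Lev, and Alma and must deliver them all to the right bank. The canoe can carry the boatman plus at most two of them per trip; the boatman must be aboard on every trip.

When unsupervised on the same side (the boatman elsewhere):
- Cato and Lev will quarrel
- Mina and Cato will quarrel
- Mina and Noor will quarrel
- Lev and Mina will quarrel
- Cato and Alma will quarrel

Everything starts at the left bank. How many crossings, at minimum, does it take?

7

Counting alone: the boatman can take at most 2 across per trip to the right bank, so moving all 5 needs at least 3 loaded trips out, with a return between consecutive ones — at least 5 crossings.
The safety rule pushes this higher. Following every safe sequence of crossings, the most of the 5 that can be at the right bank as the canoe arrives there on crossing 5 is 4 — never all 5.
So no plan with fewer than 7 crossings exists, and this one achieves 7:
1. Boatman goes to the right bank with Cato and Mina.  [the left bank: Alma, Lev, Noor | the right bank: Cato, Mina]
2. Boatman goes back to the left bank with Mina.  [the left bank: Alma, Lev, Mina, Noor | the right bank: Cato]
3. Boatman goes to the right bank with Mina and Noor.  [the left bank: Alma, Lev | the right bank: Cato, Mina, Noor]
4. Boatman goes back to the left bank with Mina.  [the left bank: Alma, Lev, Mina | the right bank: Cato, Noor]
5. Boatman goes to the right bank with Alma and Lev.  [the left bank: Mina | the right bank: Alma, Cato, Lev, Noor]
6. Boatman goes back to the left bank with Cato.  [the left bank: Cato, Mina | the right bank: Alma, Lev, Noor]
7. Boatman goes to the right bank with Cato and Mina.  [the left bank: — | the right bank: Alma, Cato, Lev, Mina, Noor]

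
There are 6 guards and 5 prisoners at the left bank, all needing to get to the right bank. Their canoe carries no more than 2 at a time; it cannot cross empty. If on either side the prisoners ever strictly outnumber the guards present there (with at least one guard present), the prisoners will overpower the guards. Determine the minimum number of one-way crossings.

19

Counting alone: each trip to the right bank takes at most 2 across and each return brings at least 1 back, so after t trips out (and t−1 returns) at most 2t − (t−1) of the 11 are across; that first reaches 11 at t = 10, so at least 19 crossings are needed.
The plan below uses exactly 19 crossings, so it is optimal:
1. 2 prisoners → the right bank.  (the left bank: 6G 3P; the right bank: 0G 2P)
2. 1 prisoner ← the left bank.  (the left bank: 6G 4P; the right bank: 0G 1P)
3. 2 prisoners → the right bank.  (the left bank: 6G 2P; the right bank: 0G 3P)
4. 1 prisoner ← the left bank.  (the left bank: 6G 3P; the right bank: 0G 2P)
5. 2 guards → the right bank.  (the left bank: 4G 3P; the right bank: 2G 2P)
6. 1 prisoner ← the left bank.  (the left bank: 4G 4P; the right bank: 2G 1P)
7. 1 guard and 1 prisoner → the right bank.  (the left bank: 3G 3P; the right bank: 3G 2P)
8. 1 guard ← the left bank.  (the left bank: 4G 3P; the right bank: 2G 2P)
9. 1 guard and 1 prisoner → the right bank.  (the left bank: 3G 2P; the right bank: 3G 3P)
10. 1 prisoner ← the left bank.  (the left bank: 3G 3P; the right bank: 3G 2P)
11. 1 guard and 1 prisoner → the right bank.  (the left bank: 2G 2P; the right bank: 4G 3P)
12. 1 guard ← the left bank.  (the left bank: 3G 2P; the right bank: 3G 3P)
13. 1 guard and 1 prisoner → the right bank.  (the left bank: 2G 1P; the right bank: 4G 4P)
14. 1 prisoner ← the left bank.  (the left bank: 2G 2P; the right bank: 4G 3P)
15. 1 guard and 1 prisoner → the right bank.  (the left bank: 1G 1P; the right bank: 5G 4P)
16. 1 guard ← the left bank.  (the left bank: 2G 1P; the right bank: 4G 4P)
17. 1 guard and 1 prisoner → the right bank.  (the left bank: 1G 0P; the right bank: 5G 5P)
18. 1 prisoner ← the left bank.  (the left bank: 1G 1P; the right bank: 5G 4P)
19. 1 guard and 1 prisoner → the right bank.  (the left bank: 0G 0P; the right bank: 6G 5P)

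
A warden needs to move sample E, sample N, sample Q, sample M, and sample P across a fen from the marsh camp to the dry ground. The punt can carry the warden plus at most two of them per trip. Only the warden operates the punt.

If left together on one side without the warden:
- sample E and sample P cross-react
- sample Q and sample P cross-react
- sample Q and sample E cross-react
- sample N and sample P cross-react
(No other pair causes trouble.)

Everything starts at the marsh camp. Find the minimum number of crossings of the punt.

Counting alone: the warden can take at most 2 across per trip to the dry ground, so moving all 5 needs at least 3 loaded trips out, with a return between consecutive ones — at least 5 crossings.
The safety rule pushes this higher. Following every safe sequence of crossings, the most of the 5 that can be at the dry ground as the punt arrives there on crossing 5 is 4 — never all 5.
So no plan with fewer than 7 crossings exists, and this one achieves 7:
1. Warden goes to the dry ground with sample E and sample P.  [the marsh camp: sample M, sample N, sample Q | the dry ground: sample E, sample P]
2. Warden goes back to the marsh camp with sample E.  [the marsh camp: sample E, sample M, sample N, sample Q | the dry ground: sample P]
3. Warden goes to the dry ground with sample E and sample N.  [the marsh camp: sample M, sample Q | the dry ground: sample E, sample N, sample P]
4. Warden goes back to the marsh camp with sample P.  [the marsh camp: sample M, sample P, sample Q | the dry ground: sample E, sample N]
5. Warden goes to the dry ground with sample M and sample Q.  [the marsh camp: sample P | the dry ground: sample E, sample M, sample N, sample Q]
6. Warden goes back to the marsh camp with sample E.  [the marsh camp: sample E, sample P | the dry ground: sample M, sample N, sample Q]
7. Warden goes to the dry ground with sample E and sample P.  [the marsh camp: — | the dry ground: sample E, sample M, sample N, sample P, sample Q]

7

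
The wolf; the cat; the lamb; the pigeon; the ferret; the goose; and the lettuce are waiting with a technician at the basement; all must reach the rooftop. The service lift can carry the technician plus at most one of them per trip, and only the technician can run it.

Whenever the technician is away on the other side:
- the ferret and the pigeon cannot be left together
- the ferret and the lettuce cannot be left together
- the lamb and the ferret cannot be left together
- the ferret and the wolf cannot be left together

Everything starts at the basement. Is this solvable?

No

Following every safe sequence of crossings from the start, the most of the 7 that can be at the rooftop as the service lift arrives there on crossings 1, 3, 5, 7 is 1, 2, 3, 4 respectively; the best ever achieved is 4 of 7.
From crossing 9 on, no configuration arises that was not already reachable earlier: only 44 distinct safe configurations (who is on which side, and where the service lift is) can ever be reached, none of them has everyone across, and every continuation just revisits them. So no valid plan exists.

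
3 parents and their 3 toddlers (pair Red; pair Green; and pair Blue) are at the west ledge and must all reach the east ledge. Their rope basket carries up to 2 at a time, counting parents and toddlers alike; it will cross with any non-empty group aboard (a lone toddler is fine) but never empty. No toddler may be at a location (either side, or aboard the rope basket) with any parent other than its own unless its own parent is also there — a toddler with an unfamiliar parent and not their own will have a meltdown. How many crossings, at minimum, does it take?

11

Counting alone: each trip to the east ledge takes at most 2 across and each return brings at least 1 back, so after t trips out (and t−1 returns) at most 2t − (t−1) of the 6 are across; that first reaches 6 at t = 5, so at least 9 crossings are needed.
The safety rule pushes this higher. Following every safe sequence of crossings, the most of the 6 that can be at the east ledge as the rope basket arrives there on crossing 9 is 5 — never all 6.
So no plan with fewer than 11 crossings exists, and this one achieves 11:
1. parent Red and toddler Red cross → the east ledge.
2. parent Red crosses ← the west ledge.
3. toddler Blue and toddler Green cross → the east ledge.
4. toddler Red crosses ← the west ledge.
5. parent Blue and parent Green cross → the east ledge.
6. parent Green and toddler Green cross ← the west ledge.
7. parent Green and parent Red cross → the east ledge.
8. toddler Blue crosses ← the west ledge.
9. toddler Green and toddler Red cross → the east ledge.
10. parent Blue crosses ← the west ledge.
11. parent Blue and toddler Blue cross → the east ledge.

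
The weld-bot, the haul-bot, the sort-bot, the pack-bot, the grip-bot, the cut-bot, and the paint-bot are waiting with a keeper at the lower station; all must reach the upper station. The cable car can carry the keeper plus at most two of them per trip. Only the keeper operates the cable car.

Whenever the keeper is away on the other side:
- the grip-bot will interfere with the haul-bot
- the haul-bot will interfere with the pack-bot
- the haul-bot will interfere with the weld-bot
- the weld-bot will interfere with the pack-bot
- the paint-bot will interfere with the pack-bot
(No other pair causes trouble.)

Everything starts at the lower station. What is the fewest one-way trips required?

11

Counting alone: the keeper can take at most 2 across per trip to the upper station, so moving all 7 needs at least 4 loaded trips out, with a return between consecutive ones — at least 7 crossings.
The safety rule pushes this higher. Following every safe sequence of crossings, the most of the 7 that can be at the upper station as the cable car arrives there on crossings 7, 9 is 5, 6 respectively — never all 7.
So no plan with fewer than 11 crossings exists, and this one achieves 11:
1. Keeper goes to the upper station with the haul-bot and the pack-bot.  [the lower station: the cut-bot, the grip-bot, the paint-bot, the sort-bot, the weld-bot | the upper station: the haul-bot, the pack-bot]
2. Keeper goes back to the lower station with the haul-bot.  [the lower station: the cut-bot, the grip-bot, the haul-bot, the paint-bot, the sort-bot, the weld-bot | the upper station: the pack-bot]
3. Keeper goes to the upper station with the grip-bot and the weld-bot.  [the lower station: the cut-bot, the haul-bot, the paint-bot, the sort-bot | the upper station: the grip-bot, the pack-bot, the weld-bot]
4. Keeper goes back to the lower station with the weld-bot.  [the lower station: the cut-bot, the haul-bot, the paint-bot, the sort-bot, the weld-bot | the upper station: the grip-bot, the pack-bot]
5. Keeper goes to the upper station with the sort-bot and the weld-bot.  [the lower station: the cut-bot, the haul-bot, the paint-bot | the upper station: the grip-bot, the pack-bot, the sort-bot, the weld-bot]
6. Keeper goes back to the lower station with the weld-bot.  [the lower station: the cut-bot, the haul-bot, the paint-bot, the weld-bot | the upper station: the grip-bot, the pack-bot, the sort-bot]
7. Keeper goes to the upper station with the cut-bot and the weld-bot.  [the lower station: the haul-bot, the paint-bot | the upper station: the cut-bot, the grip-bot, the pack-bot, the sort-bot, the weld-bot]
8. Keeper goes back to the lower station with the weld-bot.  [the lower station: the haul-bot, the paint-bot, the weld-bot | the upper station: the cut-bot, the grip-bot, the pack-bot, the sort-bot]
9. Keeper goes to the upper station with the paint-bot and the weld-bot.  [the lower station: the haul-bot | the upper station: the cut-bot, the grip-bot, the pack-bot, the paint-bot, the sort-bot, the weld-bot]
10. Keeper goes back to the lower station with the pack-bot.  [the lower station: the haul-bot, the pack-bot | the upper station: the cut-bot, the grip-bot, the paint-bot, the sort-bot, the weld-bot]
11. Keeper goes to the upper station with the haul-bot and the pack-bot.  [the lower station: — | the upper station: the cut-bot, the grip-bot, the haul-bot, the pack-bot, the paint-bot, the sort-bot, the weld-bot]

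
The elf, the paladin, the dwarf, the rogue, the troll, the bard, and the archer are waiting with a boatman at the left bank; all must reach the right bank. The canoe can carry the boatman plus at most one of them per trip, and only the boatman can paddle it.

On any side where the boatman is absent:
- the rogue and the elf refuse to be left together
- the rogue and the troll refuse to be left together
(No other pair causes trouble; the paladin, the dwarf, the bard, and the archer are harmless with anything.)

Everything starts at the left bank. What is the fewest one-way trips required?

Counting alone: the boatman can take at most 1 across per trip to the right bank, so moving all 7 needs at least 7 loaded trips out, with a return between consecutive ones — at least 13 crossings.
The safety rule pushes this higher. Following every safe sequence of crossings, the most of the 7 that can be at the right bank as the canoe arrives there on crossing 13 is 6 — never all 7.
So no plan with fewer than 15 crossings exists, and this one achieves 15:
1. Boatman goes to the right bank with the rogue.
2. Boatman goes back to the left bank alone.
3. Boatman goes to the right bank with the elf.
4. Boatman goes back to the left bank with the rogue.
5. Boatman goes to the right bank with the troll.
6. Boatman goes back to the left bank alone.
7. Boatman goes to the right bank with the paladin.
8. Boatman goes back to the left bank alone.
9. Boatman goes to the right bank with the dwarf.
10. Boatman goes back to the left bank alone.
11. Boatman goes to the right bank with the bard.
12. Boatman goes back to the left bank alone.
13. Boatman goes to the right bank with the archer.
14. Boatman goes back to the left bank alone.
15. Boatman goes to the right bank with the rogue.

15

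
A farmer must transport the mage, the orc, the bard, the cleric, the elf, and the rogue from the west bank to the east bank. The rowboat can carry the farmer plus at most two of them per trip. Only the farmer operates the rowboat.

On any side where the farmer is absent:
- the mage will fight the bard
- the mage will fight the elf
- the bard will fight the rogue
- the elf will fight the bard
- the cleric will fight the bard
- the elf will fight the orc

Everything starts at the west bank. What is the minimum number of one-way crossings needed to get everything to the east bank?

Counting alone: the farmer can take at most 2 across per trip to the east bank, so moving all 6 needs at least 3 loaded trips out, with a return between consecutive ones — at least 5 crossings.
The safety rule pushes this higher. Following every safe sequence of crossings, the most of the 6 that can be at the east bank as the rowboat arrives there on crossings 5, 7 is 4, 5 respectively — never all 6.
So no plan with fewer than 9 crossings exists, and this one achieves 9:
1. Farmer goes to the east bank with the bard and the elf.
2. Farmer goes back to the west bank with the bard.
3. Farmer goes to the east bank with the bard and the orc.
4. Farmer goes back to the west bank with the elf.
5. Farmer goes to the east bank with the cleric and the mage.
6. Farmer goes back to the west bank with the bard.
7. Farmer goes to the east bank with the bard and the rogue.
8. Farmer goes back to the west bank with the bard.
9. Farmer goes to the east bank with the bard and the elf.

9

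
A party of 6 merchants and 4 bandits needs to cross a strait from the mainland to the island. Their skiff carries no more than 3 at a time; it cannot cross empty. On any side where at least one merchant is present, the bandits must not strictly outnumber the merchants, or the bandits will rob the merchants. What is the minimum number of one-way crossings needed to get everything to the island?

Counting alone: each trip to the island takes at most 3 across and each return brings at least 1 back, so after t trips out (and t−1 returns) at most 3t − (t−1) of the 10 are across; that first reaches 10 at t = 5, so at least 9 crossings are needed.
The plan below uses exactly 9 crossings, so it is optimal:
1. 2 bandits → the island.  (the mainland: 6M 2B; the island: 0M 2B)
2. 1 bandit ← the mainland.  (the mainland: 6M 3B; the island: 0M 1B)
3. 3 bandits → the island.  (the mainland: 6M 0B; the island: 0M 4B)
4. 1 bandit ← the mainland.  (the mainland: 6M 1B; the island: 0M 3B)
5. 3 merchants → the island.  (the mainland: 3M 1B; the island: 3M 3B)
6. 1 bandit ← the mainland.  (the mainland: 3M 2B; the island: 3M 2B)
7. 1 merchant and 2 bandits → the island.  (the mainland: 2M 0B; the island: 4M 4B)
8. 1 bandit ← the mainland.  (the mainland: 2M 1B; the island: 4M 3B)
9. 2 merchants and 1 bandit → the island.  (the mainland: 0M 0B; the island: 6M 4B)

9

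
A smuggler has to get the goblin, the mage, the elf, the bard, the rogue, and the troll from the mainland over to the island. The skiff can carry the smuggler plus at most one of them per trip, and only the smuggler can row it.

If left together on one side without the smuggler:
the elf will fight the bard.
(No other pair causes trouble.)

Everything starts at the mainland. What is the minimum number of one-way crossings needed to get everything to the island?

11

Counting alone: the smuggler can take at most 1 across per trip to the island, so moving all 6 needs at least 6 loaded trips out, with a return between consecutive ones — at least 11 crossings.
The plan below uses exactly 11 crossings, so it is optimal:
1. Smuggler goes to the island with the elf.  [the mainland: the bard, the goblin, the mage, the rogue, the troll | the island: the elf]
2. Smuggler goes back to the mainland alone.  [the mainland: the bard, the goblin, the mage, the rogue, the troll | the island: the elf]
3. Smuggler goes to the island with the goblin.  [the mainland: the bard, the mage, the rogue, the troll | the island: the elf, the goblin]
4. Smuggler goes back to the mainland alone.  [the mainland: the bard, the mage, the rogue, the troll | the island: the elf, the goblin]
5. Smuggler goes to the island with the mage.  [the mainland: the bard, the rogue, the troll | the island: the elf, the goblin, the mage]
6. Smuggler goes back to the mainland alone.  [the mainland: the bard, the rogue, the troll | the island: the elf, the goblin, the mage]
7. Smuggler goes to the island with the rogue.  [the mainland: the bard, the troll | the island: the elf, the goblin, the mage, the rogue]
8. Smuggler goes back to the mainland alone.  [the mainland: the bard, the troll | the island: the elf, the goblin, the mage, the rogue]
9. Smuggler goes to the island with the troll.  [the mainland: the bard | the island: the elf, the goblin, the mage, the rogue, the troll]
10. Smuggler goes back to the mainland alone.  [the mainland: the bard | the island: the elf, the goblin, the mage, the rogue, the troll]
11. Smuggler goes to the island with the bard.  [the mainland: — | the island: the bard, the elf, the goblin, the mage, the rogue, the troll]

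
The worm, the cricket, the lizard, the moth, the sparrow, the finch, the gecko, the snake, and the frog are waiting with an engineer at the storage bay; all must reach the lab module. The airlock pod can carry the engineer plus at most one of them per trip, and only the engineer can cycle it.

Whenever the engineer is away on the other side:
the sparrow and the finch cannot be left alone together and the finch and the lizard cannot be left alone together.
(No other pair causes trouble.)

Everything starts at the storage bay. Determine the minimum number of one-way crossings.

19

Counting alone: the engineer can take at most 1 across per trip to the lab module, so moving all 9 needs at least 9 loaded trips out, with a return between consecutive ones — at least 17 crossings.
The safety rule pushes this higher. Following every safe sequence of crossings, the most of the 9 that can be at the lab module as the airlock pod arrives there on crossing 17 is 8 — never all 9.
So no plan with fewer than 19 crossings exists, and this one achieves 19:
1. Engineer goes to the lab module with the finch.  [the storage bay: the cricket, the frog, the gecko, the lizard, the moth, the snake, the sparrow, the worm | the lab module: the finch]
2. Engineer goes back to the storage bay alone.  [the storage bay: the cricket, the frog, the gecko, the lizard, the moth, the snake, the sparrow, the worm | the lab module: the finch]
3. Engineer goes to the lab module with the worm.  [the storage bay: the cricket, the frog, the gecko, the lizard, the moth, the snake, the sparrow | the lab module: the finch, the worm]
4. Engineer goes back to the storage bay alone.  [the storage bay: the cricket, the frog, the gecko, the lizard, the moth, the snake, the sparrow | the lab module: the finch, the worm]
5. Engineer goes to the lab module with the cricket.  [the storage bay: the frog, the gecko, the lizard, the moth, the snake, the sparrow | the lab module: the cricket, the finch, the worm]
6. Engineer goes back to the storage bay alone.  [the storage bay: the frog, the gecko, the lizard, the moth, the snake, the sparrow | the lab module: the cricket, the finch, the worm]
7. Engineer goes to the lab module with the lizard.  [the storage bay: the frog, the gecko, the moth, the snake, the sparrow | the lab module: the cricket, the finch, the lizard, the worm]
8. Engineer goes back to the storage bay with the finch.  [the storage bay: the finch, the frog, the gecko, the moth, the snake, the sparrow | the lab module: the cricket, the lizard, the worm]
9. Engineer goes to the lab module with the sparrow.  [the storage bay: the finch, the frog, the gecko, the moth, the snake | the lab module: the cricket, the lizard, the sparrow, the worm]
10. Engineer goes back to the storage bay alone.  [the storage bay: the finch, the frog, the gecko, the moth, the snake | the lab module: the cricket, the lizard, the sparrow, the worm]
11. Engineer goes to the lab module with the moth.  [the storage bay: the finch, the frog, the gecko, the snake | the lab module: the cricket, the lizard, the moth, the sparrow, the worm]
12. Engineer goes back to the storage bay alone.  [the storage bay: the finch, the frog, the gecko, the snake | the lab module: the cricket, the lizard, the moth, the sparrow, the worm]
13. Engineer goes to the lab module with the gecko.  [the storage bay: the finch, the frog, the snake | the lab module: the cricket, the gecko, the lizard, the moth, the sparrow, the worm]
14. Engineer goes back to the storage bay alone.  [the storage bay: the finch, the frog, the snake | the lab module: the cricket, the gecko, the lizard, the moth, the sparrow, the worm]
15. Engineer goes to the lab module with the snake.  [the storage bay: the finch, the frog | the lab module: the cricket, the gecko, the lizard, the moth, the snake, the sparrow, the worm]
16. Engineer goes back to the storage bay alone.  [the storage bay: the finch, the frog | the lab module: the cricket, the gecko, the lizard, the moth, the snake, the sparrow, the worm]
17. Engineer goes to the lab module with the frog.  [the storage bay: the finch | the lab module: the cricket, the frog, the gecko, the lizard, the moth, the snake, the sparrow, the worm]
18. Engineer goes back to the storage bay alone.  [the storage bay: the finch | the lab module: the cricket, the frog, the gecko, the lizard, the moth, the snake, the sparrow, the worm]
19. Engineer goes to the lab module with the finch.  [the storage bay: — | the lab module: the cricket, the finch, the frog, the gecko, the lizard, the moth, the snake, the sparrow, the worm]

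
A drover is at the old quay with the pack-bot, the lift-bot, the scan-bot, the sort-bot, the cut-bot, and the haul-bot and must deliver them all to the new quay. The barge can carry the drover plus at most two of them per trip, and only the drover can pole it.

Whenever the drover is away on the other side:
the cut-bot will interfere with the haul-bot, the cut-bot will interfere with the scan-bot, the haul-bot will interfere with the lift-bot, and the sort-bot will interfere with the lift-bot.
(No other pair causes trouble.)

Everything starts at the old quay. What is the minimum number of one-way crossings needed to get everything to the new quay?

7

Counting alone: the drover can take at most 2 across per trip to the new quay, so moving all 6 needs at least 3 loaded trips out, with a return between consecutive ones — at least 5 crossings.
The safety rule pushes this higher. Following every safe sequence of crossings, the most of the 6 that can be at the new quay as the barge arrives there on crossing 5 is 5 — never all 6.
So no plan with fewer than 7 crossings exists, and this one achieves 7:
1. Drover goes to the new quay with the cut-bot and the lift-bot.
2. Drover goes back to the old quay alone.
3. Drover goes to the new quay with the pack-bot and the scan-bot.
4. Drover goes back to the old quay with the cut-bot.
5. Drover goes to the new quay with the haul-bot and the sort-bot.
6. Drover goes back to the old quay with the lift-bot.
7. Drover goes to the new quay with the cut-bot and the lift-bot.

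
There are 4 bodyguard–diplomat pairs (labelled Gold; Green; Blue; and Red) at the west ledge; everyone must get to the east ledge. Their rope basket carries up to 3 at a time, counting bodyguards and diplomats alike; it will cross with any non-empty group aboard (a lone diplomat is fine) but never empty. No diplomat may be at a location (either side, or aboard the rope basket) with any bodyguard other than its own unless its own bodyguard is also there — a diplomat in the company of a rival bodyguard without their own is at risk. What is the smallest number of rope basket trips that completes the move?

Counting alone: each trip to the east ledge takes at most 3 across and each return brings at least 1 back, so after t trips out (and t−1 returns) at most 3t − (t−1) of the 8 are across; that first reaches 8 at t = 4, so at least 7 crossings are needed.
The safety rule pushes this higher. Following every safe sequence of crossings, the most of the 8 that can be at the east ledge as the rope basket arrives there on crossing 7 is 7 — never all 8.
So no plan with fewer than 9 crossings exists, and this one achieves 9:
1. bodyguard Gold and diplomat Gold cross → the east ledge.
2. bodyguard Gold crosses ← the west ledge.
3. bodyguard Gold, bodyguard Green, and diplomat Green cross → the east ledge.
4. bodyguard Gold and diplomat Gold cross ← the west ledge.
5. bodyguard Blue, bodyguard Gold, and bodyguard Red cross → the east ledge.
6. diplomat Green crosses ← the west ledge.
7. diplomat Gold and diplomat Green cross → the east ledge.
8. diplomat Gold crosses ← the west ledge.
9. diplomat Blue, diplomat Gold, and diplomat Red cross → the east ledge.

9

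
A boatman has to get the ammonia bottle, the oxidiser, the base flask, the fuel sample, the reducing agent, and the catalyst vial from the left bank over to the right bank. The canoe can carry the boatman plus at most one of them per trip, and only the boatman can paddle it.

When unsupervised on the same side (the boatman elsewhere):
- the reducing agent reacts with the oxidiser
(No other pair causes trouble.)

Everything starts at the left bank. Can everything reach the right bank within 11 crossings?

Yes

Yes — this plan uses 11 crossings (≤ 11):
1. Boatman goes to the right bank with the oxidiser.
2. Boatman goes back to the left bank alone.
3. Boatman goes to the right bank with the ammonia bottle.
4. Boatman goes back to the left bank alone.
5. Boatman goes to the right bank with the base flask.
6. Boatman goes back to the left bank alone.
7. Boatman goes to the right bank with the fuel sample.
8. Boatman goes back to the left bank alone.
9. Boatman goes to the right bank with the catalyst vial.
10. Boatman goes back to the left bank alone.
11. Boatman goes to the right bank with the reducing agent.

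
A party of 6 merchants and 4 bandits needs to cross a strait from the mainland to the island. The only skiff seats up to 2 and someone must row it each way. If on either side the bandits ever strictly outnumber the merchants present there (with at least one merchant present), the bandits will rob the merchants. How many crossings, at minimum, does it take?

17

Counting alone: each trip to the island takes at most 2 across and each return brings at least 1 back, so after t trips out (and t−1 returns) at most 2t − (t−1) of the 10 are across; that first reaches 10 at t = 9, so at least 17 crossings are needed.
The plan below uses exactly 17 crossings, so it is optimal:
1. 2 bandits → the island.  (the mainland: 6M 2B; the island: 0M 2B)
2. 1 bandit ← the mainland.  (the mainland: 6M 3B; the island: 0M 1B)
3. 2 bandits → the island.  (the mainland: 6M 1B; the island: 0M 3B)
4. 1 bandit ← the mainland.  (the mainland: 6M 2B; the island: 0M 2B)
5. 2 merchants → the island.  (the mainland: 4M 2B; the island: 2M 2B)
6. 1 bandit ← the mainland.  (the mainland: 4M 3B; the island: 2M 1B)
7. 1 merchant and 1 bandit → the island.  (the mainland: 3M 2B; the island: 3M 2B)
8. 1 bandit ← the mainland.  (the mainland: 3M 3B; the island: 3M 1B)
9. 2 bandits → the island.  (the mainland: 3M 1B; the island: 3M 3B)
10. 1 bandit ← the mainland.  (the mainland: 3M 2B; the island: 3M 2B)
11. 1 merchant and 1 bandit → the island.  (the mainland: 2M 1B; the island: 4M 3B)
12. 1 bandit ← the mainland.  (the mainland: 2M 2B; the island: 4M 2B)
13. 2 bandits → the island.  (the mainland: 2M 0B; the island: 4M 4B)
14. 1 bandit ← the mainland.  (the mainland: 2M 1B; the island: 4M 3B)
15. 1 merchant and 1 bandit → the island.  (the mainland: 1M 0B; the island: 5M 4B)
16. 1 bandit ← the mainland.  (the mainland: 1M 1B; the island: 5M 3B)
17. 1 merchant and 1 bandit → the island.  (the mainland: 0M 0B; the island: 6M 4B)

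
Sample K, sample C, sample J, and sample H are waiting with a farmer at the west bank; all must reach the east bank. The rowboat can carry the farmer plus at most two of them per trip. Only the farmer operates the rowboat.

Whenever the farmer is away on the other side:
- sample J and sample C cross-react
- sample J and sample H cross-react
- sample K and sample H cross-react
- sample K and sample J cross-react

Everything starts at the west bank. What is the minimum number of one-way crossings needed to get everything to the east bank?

Counting alone: the farmer can take at most 2 across per trip to the east bank, so moving all 4 needs at least 2 loaded trips out, with a return between consecutive ones — at least 3 crossings.
The safety rule pushes this higher. Following every safe sequence of crossings, the most of the 4 that can be at the east bank as the rowboat arrives there on crossing 3 is 3 — never all 4.
So no plan with fewer than 5 crossings exists, and this one achieves 5:
1. Farmer goes to the east bank with sample J and sample K.  [the west bank: sample C, sample H | the east bank: sample J, sample K]
2. Farmer goes back to the west bank with sample K.  [the west bank: sample C, sample H, sample K | the east bank: sample J]
3. Farmer goes to the east bank with sample C and sample K.  [the west bank: sample H | the east bank: sample C, sample J, sample K]
4. Farmer goes back to the west bank with sample J.  [the west bank: sample H, sample J | the east bank: sample C, sample K]
5. Farmer goes to the east bank with sample H and sample J.  [the west bank: — | the east bank: sample C, sample H, sample J, sample K]

5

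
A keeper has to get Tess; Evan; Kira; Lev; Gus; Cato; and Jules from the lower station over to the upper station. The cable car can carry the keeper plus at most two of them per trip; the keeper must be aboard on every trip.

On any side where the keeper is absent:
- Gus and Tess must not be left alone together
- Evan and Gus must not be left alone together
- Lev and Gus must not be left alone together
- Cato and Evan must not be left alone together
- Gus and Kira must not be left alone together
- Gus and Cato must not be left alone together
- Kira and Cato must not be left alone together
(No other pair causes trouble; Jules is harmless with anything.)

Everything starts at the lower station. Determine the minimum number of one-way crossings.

Counting alone: the keeper can take at most 2 across per trip to the upper station, so moving all 7 needs at least 4 loaded trips out, with a return between consecutive ones — at least 7 crossings.
The safety rule pushes this higher. Following every safe sequence of crossings, the most of the 7 that can be at the upper station as the cable car arrives there on crossings 7, 9 is 5, 6 respectively — never all 7.
So no plan with fewer than 11 crossings exists, and this one achieves 11:
1. Keeper goes to the upper station with Cato and Gus.
2. Keeper goes back to the lower station with Gus.
3. Keeper goes to the upper station with Gus and Tess.
4. Keeper goes back to the lower station with Gus.
5. Keeper goes to the upper station with Gus and Lev.
6. Keeper goes back to the lower station with Gus.
7. Keeper goes to the upper station with Evan and Kira.
8. Keeper goes back to the lower station with Cato.
9. Keeper goes to the upper station with Gus and Jules.
10. Keeper goes back to the lower station with Gus.
11. Keeper goes to the upper station with Cato and Gus.

11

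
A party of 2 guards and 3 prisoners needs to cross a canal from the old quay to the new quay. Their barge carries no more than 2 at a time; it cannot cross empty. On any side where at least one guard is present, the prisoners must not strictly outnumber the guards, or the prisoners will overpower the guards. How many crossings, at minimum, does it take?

impossible

The prisoners already outnumber the guards at the old quay before anyone moves, so the starting position itself is disallowed.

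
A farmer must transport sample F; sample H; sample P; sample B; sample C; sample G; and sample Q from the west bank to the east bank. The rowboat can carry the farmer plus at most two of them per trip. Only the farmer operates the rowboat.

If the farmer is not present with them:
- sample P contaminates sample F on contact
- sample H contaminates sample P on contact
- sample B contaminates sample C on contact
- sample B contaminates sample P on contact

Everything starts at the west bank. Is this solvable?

1. Farmer goes to the east bank with sample B and sample P.  [the west bank: sample C, sample F, sample G, sample H, sample Q | the east bank: sample B, sample P]
2. Farmer goes back to the west bank with sample P.  [the west bank: sample C, sample F, sample G, sample H, sample P, sample Q | the east bank: sample B]
3. Farmer goes to the east bank with sample F and sample H.  [the west bank: sample C, sample G, sample P, sample Q | the east bank: sample B, sample F, sample H]
4. Farmer goes back to the west bank alone.  [the west bank: sample C, sample G, sample P, sample Q | the east bank: sample B, sample F, sample H]
5. Farmer goes to the east bank with sample G and sample Q.  [the west bank: sample C, sample P | the east bank: sample B, sample F, sample G, sample H, sample Q]
6. Farmer goes back to the west bank alone.  [the west bank: sample C, sample P | the east bank: sample B, sample F, sample G, sample H, sample Q]
7. Farmer goes to the east bank with sample C and sample P.  [the west bank: — | the east bank: sample B, sample C, sample F, sample G, sample H, sample P, sample Q]

Yes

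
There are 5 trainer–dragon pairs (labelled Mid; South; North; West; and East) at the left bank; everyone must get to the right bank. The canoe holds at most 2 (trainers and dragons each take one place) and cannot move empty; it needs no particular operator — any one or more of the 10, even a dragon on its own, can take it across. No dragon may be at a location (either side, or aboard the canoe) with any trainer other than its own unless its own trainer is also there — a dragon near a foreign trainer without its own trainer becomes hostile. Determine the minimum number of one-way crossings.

Following every safe sequence of crossings from the start, the most of the 10 that can be at the right bank as the canoe arrives there on crossings 1, 3, 5, 7 is 2, 3, 4, 5 respectively; the best ever achieved is 5 of 10.
From crossing 9 on, no configuration arises that was not already reachable earlier: only 82 distinct safe configurations (who is on which side, and where the canoe is) can ever be reached, none of them has everyone across, and every continuation just revisits them. So no valid plan exists.

impossible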